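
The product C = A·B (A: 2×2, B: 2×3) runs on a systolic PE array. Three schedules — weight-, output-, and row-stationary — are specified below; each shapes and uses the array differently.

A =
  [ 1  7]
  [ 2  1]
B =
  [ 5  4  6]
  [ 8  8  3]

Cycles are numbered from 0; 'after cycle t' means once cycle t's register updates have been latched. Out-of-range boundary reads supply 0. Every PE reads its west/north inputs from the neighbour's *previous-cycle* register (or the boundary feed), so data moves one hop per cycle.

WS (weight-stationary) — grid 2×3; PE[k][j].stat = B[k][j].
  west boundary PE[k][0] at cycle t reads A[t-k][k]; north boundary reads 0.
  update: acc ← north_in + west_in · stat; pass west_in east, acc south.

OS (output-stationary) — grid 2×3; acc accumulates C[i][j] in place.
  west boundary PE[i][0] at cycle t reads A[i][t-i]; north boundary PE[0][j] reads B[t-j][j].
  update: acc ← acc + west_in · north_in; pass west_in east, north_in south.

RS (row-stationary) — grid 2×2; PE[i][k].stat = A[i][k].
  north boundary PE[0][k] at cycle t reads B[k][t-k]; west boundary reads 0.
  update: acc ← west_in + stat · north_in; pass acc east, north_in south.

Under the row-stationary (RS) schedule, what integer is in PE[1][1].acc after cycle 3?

PE[1][1].acc = 16

RS on a 2×2 grid — tracing PE[1][1] and its feeders:
  step 0 · PE0,1: acc=0; fwd→0 fwd↓0
  step 0 · PE1,0: acc=0; fwd→0 fwd↓0
  step 0 · PE1,1: acc=0; fwd→0 fwd↓0
  step 1 · PE0,1: acc=61; fwd→61 fwd↓8
  step 1 · PE1,0: acc=10; fwd→10 fwd↓5
  step 1 · PE1,1: acc=0; fwd→0 fwd↓0
  step 2 · PE0,1: acc=60; fwd→60 fwd↓8
  step 2 · PE1,0: acc=8; fwd→8 fwd↓4
  step 2 · PE1,1: acc=18; fwd→18 fwd↓8
  step 3 · PE0,1: acc=27; fwd→27 fwd↓3
  step 3 · PE1,0: acc=12; fwd→12 fwd↓6
  step 3 · PE1,1: acc=16; fwd→16 fwd↓8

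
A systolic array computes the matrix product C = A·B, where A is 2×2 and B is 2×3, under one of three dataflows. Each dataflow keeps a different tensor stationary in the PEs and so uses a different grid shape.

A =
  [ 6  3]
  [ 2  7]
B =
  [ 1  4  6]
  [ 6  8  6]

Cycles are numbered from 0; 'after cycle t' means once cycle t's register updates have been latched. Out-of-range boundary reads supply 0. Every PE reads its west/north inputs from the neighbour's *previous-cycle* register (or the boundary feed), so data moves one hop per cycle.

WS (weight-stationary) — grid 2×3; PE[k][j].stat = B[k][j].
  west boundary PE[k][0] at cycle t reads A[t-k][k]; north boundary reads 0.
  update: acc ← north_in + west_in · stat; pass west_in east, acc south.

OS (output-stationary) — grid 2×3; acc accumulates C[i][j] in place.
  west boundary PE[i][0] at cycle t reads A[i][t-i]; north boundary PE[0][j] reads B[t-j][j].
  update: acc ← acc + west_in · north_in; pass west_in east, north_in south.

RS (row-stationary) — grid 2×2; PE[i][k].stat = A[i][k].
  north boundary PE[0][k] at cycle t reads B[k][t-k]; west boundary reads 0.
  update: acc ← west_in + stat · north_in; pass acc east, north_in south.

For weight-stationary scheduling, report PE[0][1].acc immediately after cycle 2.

Tracing WS — 2×3 array, target PE[0][1]:
  0: (0,0).acc=6  regs=<6,6>
  0: (0,1).acc=0  regs=<0,0>
  1: (0,0).acc=2  regs=<2,2>
  1: (0,1).acc=24  regs=<6,24>
  2: (0,0).acc=0  regs=<0,0>
  2: (0,1).acc=8  regs=<2,8>

PE[0][1].acc = 8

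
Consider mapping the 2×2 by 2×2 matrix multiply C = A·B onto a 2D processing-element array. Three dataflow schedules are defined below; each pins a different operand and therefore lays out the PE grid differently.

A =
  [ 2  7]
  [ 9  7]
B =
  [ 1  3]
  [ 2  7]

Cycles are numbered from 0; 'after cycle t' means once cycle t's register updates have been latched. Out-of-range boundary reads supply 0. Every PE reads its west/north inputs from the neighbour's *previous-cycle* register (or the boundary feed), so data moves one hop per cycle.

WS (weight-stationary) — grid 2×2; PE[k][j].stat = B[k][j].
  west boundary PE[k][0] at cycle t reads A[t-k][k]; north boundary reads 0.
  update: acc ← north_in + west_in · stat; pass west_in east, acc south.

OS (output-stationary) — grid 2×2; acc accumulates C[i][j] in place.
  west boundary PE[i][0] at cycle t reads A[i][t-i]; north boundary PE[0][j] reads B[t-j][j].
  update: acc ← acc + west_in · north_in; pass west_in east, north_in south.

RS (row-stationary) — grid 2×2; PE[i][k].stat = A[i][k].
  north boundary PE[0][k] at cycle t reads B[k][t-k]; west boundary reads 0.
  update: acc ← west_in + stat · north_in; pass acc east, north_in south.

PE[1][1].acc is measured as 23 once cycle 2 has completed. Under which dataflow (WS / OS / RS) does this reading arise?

dataflow = RS

WS (2×2 grid), PE[1][1]:
  0: (1,1).acc=0  regs=<0,0>
  1: (1,1).acc=0  regs=<0,0>
  2: (1,1).acc=55  regs=<7,55>
OS (2×2 grid), PE[1][1]:
  0: (1,1).acc=0  regs=<0,0>
  1: (1,1).acc=0  regs=<0,0>
  2: (1,1).acc=27  regs=<9,3>
RS (2×2 grid), PE[1][1]:
  0: (1,1).acc=0  regs=<0,0>
  1: (1,1).acc=0  regs=<0,0>
  2: (1,1).acc=23  regs=<23,2>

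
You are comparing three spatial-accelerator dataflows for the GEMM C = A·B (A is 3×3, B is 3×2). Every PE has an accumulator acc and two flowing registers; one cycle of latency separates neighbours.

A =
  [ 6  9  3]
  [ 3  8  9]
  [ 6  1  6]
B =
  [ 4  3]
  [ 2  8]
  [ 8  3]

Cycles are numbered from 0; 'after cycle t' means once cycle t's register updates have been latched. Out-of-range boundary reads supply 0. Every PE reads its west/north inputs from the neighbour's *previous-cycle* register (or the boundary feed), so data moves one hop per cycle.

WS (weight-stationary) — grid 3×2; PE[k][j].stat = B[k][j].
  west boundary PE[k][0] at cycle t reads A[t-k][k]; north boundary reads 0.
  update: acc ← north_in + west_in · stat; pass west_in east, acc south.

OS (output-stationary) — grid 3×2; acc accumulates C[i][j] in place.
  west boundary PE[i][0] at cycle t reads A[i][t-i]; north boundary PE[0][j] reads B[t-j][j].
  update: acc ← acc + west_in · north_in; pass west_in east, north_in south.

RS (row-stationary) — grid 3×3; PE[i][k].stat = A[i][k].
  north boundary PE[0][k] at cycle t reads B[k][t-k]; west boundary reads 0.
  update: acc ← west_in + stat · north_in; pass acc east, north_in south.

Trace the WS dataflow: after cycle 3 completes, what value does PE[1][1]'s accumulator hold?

WS 3×2: PE[1][1] cycle-by-cycle (with neighbour feeds):
  @0  [0,1]  acc 0  |  →0  ↓0
  @0  [1,0]  acc 0  |  →0  ↓0
  @0  [1,1]  acc 0  |  →0  ↓0
  @1  [0,1]  acc 18  |  →6  ↓18
  @1  [1,0]  acc 42  |  →9  ↓42
  @1  [1,1]  acc 0  |  →0  ↓0
  @2  [0,1]  acc 9  |  →3  ↓9
  @2  [1,0]  acc 28  |  →8  ↓28
  @2  [1,1]  acc 90  |  →9  ↓90
  @3  [0,1]  acc 18  |  →6  ↓18
  @3  [1,0]  acc 26  |  →1  ↓26
  @3  [1,1]  acc 73  |  →8  ↓73

PE[1][1].acc = 73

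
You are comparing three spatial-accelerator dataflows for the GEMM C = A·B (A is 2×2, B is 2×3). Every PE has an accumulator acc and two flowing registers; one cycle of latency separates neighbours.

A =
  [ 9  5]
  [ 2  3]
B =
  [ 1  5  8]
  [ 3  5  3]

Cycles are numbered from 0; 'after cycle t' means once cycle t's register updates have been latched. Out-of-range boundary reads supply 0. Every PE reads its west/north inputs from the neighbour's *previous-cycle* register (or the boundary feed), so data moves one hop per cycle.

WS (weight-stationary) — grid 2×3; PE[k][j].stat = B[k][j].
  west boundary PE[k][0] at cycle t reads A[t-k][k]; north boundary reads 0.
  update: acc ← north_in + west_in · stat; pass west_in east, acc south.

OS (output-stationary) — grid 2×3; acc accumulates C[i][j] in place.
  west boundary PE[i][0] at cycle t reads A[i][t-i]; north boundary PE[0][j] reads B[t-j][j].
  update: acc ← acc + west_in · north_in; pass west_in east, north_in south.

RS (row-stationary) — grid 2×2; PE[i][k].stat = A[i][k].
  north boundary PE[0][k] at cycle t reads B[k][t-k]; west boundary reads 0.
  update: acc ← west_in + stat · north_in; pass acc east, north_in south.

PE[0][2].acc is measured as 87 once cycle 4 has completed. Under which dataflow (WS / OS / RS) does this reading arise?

dataflow = OS

Under WS (2×3), PE[0][2]:
  0: (0,2).acc=0  regs=<0,0>
  1: (0,2).acc=0  regs=<0,0>
  2: (0,2).acc=72  regs=<9,72>
  3: (0,2).acc=16  regs=<2,16>
  4: (0,2).acc=0  regs=<0,0>
Under OS (2×3), PE[0][2]:
  0: (0,2).acc=0  regs=<0,0>
  1: (0,2).acc=0  regs=<0,0>
  2: (0,2).acc=72  regs=<9,8>
  3: (0,2).acc=87  regs=<5,3>
  4: (0,2).acc=87  regs=<0,0>
RS: PE[0][2] is outside its 2×2 grid.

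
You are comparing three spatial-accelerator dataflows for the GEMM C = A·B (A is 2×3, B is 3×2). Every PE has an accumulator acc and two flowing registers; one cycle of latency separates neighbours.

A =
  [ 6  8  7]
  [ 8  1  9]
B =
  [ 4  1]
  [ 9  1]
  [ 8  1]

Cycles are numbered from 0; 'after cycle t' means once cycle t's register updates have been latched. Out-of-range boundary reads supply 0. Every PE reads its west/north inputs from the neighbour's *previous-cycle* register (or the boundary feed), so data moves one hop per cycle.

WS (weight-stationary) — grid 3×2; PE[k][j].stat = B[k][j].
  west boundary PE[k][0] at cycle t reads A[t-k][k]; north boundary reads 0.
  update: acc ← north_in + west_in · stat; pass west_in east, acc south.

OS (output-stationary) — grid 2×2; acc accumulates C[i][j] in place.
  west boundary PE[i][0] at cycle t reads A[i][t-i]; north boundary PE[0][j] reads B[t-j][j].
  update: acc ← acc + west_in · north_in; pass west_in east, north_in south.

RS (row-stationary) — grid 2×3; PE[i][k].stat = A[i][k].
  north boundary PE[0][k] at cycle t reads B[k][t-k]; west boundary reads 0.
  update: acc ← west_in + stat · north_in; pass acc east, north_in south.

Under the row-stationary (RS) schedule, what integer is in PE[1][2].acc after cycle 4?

PE[1][2].acc = 18

RS on a 2×3 grid — tracing PE[1][2] and its feeders:
  step 0 · PE0,2: acc=0; fwd→0 fwd↓0
  step 0 · PE1,1: acc=0; fwd→0 fwd↓0
  step 0 · PE1,2: acc=0; fwd→0 fwd↓0
  step 1 · PE0,2: acc=0; fwd→0 fwd↓0
  step 1 · PE1,1: acc=0; fwd→0 fwd↓0
  step 1 · PE1,2: acc=0; fwd→0 fwd↓0
  step 2 · PE0,2: acc=152; fwd→152 fwd↓8
  step 2 · PE1,1: acc=41; fwd→41 fwd↓9
  step 2 · PE1,2: acc=0; fwd→0 fwd↓0
  step 3 · PE0,2: acc=21; fwd→21 fwd↓1
  step 3 · PE1,1: acc=9; fwd→9 fwd↓1
  step 3 · PE1,2: acc=113; fwd→113 fwd↓8
  step 4 · PE0,2: acc=0; fwd→0 fwd↓0
  step 4 · PE1,1: acc=0; fwd→0 fwd↓0
  step 4 · PE1,2: acc=18; fwd→18 fwd↓1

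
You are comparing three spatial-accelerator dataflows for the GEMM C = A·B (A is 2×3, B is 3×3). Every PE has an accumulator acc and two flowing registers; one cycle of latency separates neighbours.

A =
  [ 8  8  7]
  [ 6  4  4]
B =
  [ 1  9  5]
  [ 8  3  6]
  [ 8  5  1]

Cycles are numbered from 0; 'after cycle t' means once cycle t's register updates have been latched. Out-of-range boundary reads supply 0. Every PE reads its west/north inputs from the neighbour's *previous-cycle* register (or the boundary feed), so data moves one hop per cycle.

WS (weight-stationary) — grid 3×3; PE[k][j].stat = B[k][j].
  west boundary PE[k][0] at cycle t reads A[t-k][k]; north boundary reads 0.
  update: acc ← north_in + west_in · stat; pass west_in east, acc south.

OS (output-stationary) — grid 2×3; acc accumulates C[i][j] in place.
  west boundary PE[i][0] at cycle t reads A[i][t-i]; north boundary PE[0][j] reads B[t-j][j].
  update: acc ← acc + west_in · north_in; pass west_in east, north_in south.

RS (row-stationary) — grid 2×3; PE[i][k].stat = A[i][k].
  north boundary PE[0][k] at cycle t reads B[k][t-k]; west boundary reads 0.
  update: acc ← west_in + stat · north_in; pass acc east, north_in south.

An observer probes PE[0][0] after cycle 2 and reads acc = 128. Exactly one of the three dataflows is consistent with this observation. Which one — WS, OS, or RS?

dataflow = OS

WS (3×3 grid), PE[0][0]:
  cycle 0: PE[0][0] → acc 8, east 8, south 8
  cycle 1: PE[0][0] → acc 6, east 6, south 6
  cycle 2: PE[0][0] → acc 0, east 0, south 0
OS (2×3 grid), PE[0][0]:
  cycle 0: PE[0][0] → acc 8, east 8, south 1
  cycle 1: PE[0][0] → acc 72, east 8, south 8
  cycle 2: PE[0][0] → acc 128, east 7, south 8
RS (2×3 grid), PE[0][0]:
  cycle 0: PE[0][0] → acc 8, east 8, south 1
  cycle 1: PE[0][0] → acc 72, east 72, south 9
  cycle 2: PE[0][0] → acc 40, east 40, south 5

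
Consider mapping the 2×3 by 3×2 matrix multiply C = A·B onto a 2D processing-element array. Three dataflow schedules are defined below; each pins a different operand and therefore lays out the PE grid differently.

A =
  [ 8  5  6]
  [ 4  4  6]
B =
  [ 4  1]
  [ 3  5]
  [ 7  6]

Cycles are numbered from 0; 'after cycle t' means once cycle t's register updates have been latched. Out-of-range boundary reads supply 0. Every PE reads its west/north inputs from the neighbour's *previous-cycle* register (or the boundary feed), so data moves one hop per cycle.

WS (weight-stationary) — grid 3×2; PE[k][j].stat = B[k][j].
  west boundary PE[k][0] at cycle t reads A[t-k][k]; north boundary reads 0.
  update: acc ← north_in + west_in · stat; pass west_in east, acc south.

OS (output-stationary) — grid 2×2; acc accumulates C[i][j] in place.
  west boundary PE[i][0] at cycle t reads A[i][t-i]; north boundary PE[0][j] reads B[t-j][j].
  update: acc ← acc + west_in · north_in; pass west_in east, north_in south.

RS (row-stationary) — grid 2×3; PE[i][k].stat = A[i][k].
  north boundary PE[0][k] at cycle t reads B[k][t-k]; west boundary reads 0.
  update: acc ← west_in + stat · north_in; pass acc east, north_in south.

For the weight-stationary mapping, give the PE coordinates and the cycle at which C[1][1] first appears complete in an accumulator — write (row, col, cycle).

Under WS, C[1][1] lands at PE[2][1]:
  c0 r2c1: 0 / 0 / 0
  c1 r2c1: 0 / 0 / 0
  c2 r2c1: 0 / 0 / 0
  c3 r2c1: 69 / 6 / 69
  c4 r2c1: 60 / 6 / 60

(row, col, cycle) = (2, 1, 4)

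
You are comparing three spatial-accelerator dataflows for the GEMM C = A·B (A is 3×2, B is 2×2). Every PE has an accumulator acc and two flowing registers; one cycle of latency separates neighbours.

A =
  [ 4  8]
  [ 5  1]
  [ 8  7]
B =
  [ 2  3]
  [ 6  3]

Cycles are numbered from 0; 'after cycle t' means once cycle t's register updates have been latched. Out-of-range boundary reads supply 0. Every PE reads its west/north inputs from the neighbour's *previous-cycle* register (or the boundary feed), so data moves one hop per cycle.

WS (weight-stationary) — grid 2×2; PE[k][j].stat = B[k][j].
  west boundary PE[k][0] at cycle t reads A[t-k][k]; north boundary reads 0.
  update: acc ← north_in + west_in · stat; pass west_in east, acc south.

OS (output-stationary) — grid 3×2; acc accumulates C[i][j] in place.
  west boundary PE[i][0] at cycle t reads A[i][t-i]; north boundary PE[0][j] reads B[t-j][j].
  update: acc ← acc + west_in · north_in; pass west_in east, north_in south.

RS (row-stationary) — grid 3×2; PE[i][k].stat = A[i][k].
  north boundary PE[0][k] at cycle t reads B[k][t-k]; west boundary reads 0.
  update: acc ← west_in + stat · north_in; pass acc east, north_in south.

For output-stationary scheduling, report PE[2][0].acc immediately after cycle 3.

Tracing OS — 3×2 array, target PE[2][0]:
  [0] (1,0) acc=0 (h:0 v:0)
  [0] (2,0) acc=0 (h:0 v:0)
  [1] (1,0) acc=10 (h:5 v:2)
  [1] (2,0) acc=0 (h:0 v:0)
  [2] (1,0) acc=16 (h:1 v:6)
  [2] (2,0) acc=16 (h:8 v:2)
  [3] (1,0) acc=16 (h:0 v:0)
  [3] (2,0) acc=58 (h:7 v:6)

PE[2][0].acc = 58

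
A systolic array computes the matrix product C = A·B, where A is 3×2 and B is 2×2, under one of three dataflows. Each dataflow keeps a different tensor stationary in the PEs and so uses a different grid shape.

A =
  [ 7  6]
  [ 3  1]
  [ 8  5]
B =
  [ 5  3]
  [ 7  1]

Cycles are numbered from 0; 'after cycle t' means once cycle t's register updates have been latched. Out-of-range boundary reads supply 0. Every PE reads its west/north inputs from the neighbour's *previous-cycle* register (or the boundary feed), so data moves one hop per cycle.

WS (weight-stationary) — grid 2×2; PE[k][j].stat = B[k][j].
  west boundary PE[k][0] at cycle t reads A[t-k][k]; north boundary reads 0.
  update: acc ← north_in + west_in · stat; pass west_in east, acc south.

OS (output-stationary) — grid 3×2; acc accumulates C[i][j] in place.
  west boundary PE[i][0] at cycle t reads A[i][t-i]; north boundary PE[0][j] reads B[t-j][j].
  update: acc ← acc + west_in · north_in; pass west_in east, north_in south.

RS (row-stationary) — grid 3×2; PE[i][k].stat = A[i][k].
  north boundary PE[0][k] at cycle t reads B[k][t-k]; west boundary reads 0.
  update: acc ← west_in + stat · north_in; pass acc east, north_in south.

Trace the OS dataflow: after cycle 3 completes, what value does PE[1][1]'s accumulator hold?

OS on a 3×2 grid — tracing PE[1][1] and its feeders:
  0: (0,1).acc=0  regs=<0,0>
  0: (1,0).acc=0  regs=<0,0>
  0: (1,1).acc=0  regs=<0,0>
  1: (0,1).acc=21  regs=<7,3>
  1: (1,0).acc=15  regs=<3,5>
  1: (1,1).acc=0  regs=<0,0>
  2: (0,1).acc=27  regs=<6,1>
  2: (1,0).acc=22  regs=<1,7>
  2: (1,1).acc=9  regs=<3,3>
  3: (0,1).acc=27  regs=<0,0>
  3: (1,0).acc=22  regs=<0,0>
  3: (1,1).acc=10  regs=<1,1>

PE[1][1].acc = 10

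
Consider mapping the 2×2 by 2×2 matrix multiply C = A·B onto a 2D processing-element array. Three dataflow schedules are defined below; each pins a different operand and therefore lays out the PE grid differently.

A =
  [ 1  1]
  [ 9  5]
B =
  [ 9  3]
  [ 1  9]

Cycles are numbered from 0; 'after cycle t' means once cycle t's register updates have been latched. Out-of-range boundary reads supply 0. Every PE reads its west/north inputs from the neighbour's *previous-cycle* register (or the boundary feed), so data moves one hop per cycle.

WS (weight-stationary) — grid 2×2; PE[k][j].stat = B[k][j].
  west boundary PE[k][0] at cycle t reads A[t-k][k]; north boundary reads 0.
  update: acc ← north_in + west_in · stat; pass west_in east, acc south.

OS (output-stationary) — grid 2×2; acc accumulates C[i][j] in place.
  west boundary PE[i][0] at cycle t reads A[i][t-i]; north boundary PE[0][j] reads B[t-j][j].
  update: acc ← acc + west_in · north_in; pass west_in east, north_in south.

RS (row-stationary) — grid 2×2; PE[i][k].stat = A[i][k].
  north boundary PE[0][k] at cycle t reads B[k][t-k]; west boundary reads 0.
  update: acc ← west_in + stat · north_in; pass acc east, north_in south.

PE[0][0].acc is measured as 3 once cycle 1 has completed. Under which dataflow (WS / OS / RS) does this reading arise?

WS [2×2] PE[0][0] across cycles:
  cycle 0: PE[0][0] → acc 9, east 1, south 9
  cycle 1: PE[0][0] → acc 81, east 9, south 81
OS [2×2] PE[0][0] across cycles:
  cycle 0: PE[0][0] → acc 9, east 1, south 9
  cycle 1: PE[0][0] → acc 10, east 1, south 1
RS [2×2] PE[0][0] across cycles:
  cycle 0: PE[0][0] → acc 9, east 9, south 9
  cycle 1: PE[0][0] → acc 3, east 3, south 3

dataflow = RS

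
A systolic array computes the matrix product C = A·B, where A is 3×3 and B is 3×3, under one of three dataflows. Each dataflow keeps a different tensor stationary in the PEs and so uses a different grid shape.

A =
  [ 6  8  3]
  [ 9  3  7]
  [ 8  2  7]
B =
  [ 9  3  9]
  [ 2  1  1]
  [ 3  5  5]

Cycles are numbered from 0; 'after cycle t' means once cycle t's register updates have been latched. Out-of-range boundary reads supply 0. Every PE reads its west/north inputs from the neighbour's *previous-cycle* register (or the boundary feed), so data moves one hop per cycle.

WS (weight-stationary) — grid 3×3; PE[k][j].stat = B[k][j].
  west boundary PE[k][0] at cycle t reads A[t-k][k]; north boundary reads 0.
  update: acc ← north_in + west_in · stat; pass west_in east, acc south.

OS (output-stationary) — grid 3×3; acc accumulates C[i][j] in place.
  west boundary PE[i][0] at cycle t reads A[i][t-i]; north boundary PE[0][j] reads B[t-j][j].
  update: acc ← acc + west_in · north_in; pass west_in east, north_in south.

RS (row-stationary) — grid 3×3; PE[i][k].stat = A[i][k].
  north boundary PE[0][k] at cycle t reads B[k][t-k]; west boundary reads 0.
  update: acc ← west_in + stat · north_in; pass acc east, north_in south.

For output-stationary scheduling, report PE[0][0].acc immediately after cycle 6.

PE[0][0].acc = 79

OS 3×3: PE[0][0] cycle-by-cycle (with neighbour feeds):
  @0  [0,0]  acc 54  |  →6  ↓9
  @1  [0,0]  acc 70  |  →8  ↓2
  @2  [0,0]  acc 79  |  →3  ↓3
  @3  [0,0]  acc 79  |  →0  ↓0
  @4  [0,0]  acc 79  |  →0  ↓0
  @5  [0,0]  acc 79  |  →0  ↓0
  @6  [0,0]  acc 79  |  →0  ↓0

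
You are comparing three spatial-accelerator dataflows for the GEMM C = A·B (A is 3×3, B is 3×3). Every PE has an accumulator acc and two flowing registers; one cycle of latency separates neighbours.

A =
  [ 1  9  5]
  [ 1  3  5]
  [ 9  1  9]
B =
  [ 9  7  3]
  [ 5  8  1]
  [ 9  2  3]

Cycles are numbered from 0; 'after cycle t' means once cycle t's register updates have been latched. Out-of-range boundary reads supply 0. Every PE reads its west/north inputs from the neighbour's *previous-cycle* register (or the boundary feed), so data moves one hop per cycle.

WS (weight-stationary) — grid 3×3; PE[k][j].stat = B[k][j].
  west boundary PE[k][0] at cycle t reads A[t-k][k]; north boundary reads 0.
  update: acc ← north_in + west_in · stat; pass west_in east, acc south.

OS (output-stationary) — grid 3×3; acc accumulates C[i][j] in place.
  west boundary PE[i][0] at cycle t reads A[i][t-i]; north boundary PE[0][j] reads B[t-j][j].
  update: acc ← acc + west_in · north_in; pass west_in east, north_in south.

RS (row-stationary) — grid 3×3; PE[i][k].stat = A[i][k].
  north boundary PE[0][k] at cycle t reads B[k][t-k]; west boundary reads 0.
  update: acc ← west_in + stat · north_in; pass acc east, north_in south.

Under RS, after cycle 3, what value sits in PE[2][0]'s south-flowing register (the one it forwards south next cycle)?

RS 3×3: PE[2][0] cycle-by-cycle (with neighbour feeds):
  [0] (1,0) acc=0 (h:0 v:0)
  [0] (2,0) acc=0 (h:0 v:0)
  [1] (1,0) acc=9 (h:9 v:9)
  [1] (2,0) acc=0 (h:0 v:0)
  [2] (1,0) acc=7 (h:7 v:7)
  [2] (2,0) acc=81 (h:81 v:9)
  [3] (1,0) acc=3 (h:3 v:3)
  [3] (2,0) acc=63 (h:63 v:7)

register = 7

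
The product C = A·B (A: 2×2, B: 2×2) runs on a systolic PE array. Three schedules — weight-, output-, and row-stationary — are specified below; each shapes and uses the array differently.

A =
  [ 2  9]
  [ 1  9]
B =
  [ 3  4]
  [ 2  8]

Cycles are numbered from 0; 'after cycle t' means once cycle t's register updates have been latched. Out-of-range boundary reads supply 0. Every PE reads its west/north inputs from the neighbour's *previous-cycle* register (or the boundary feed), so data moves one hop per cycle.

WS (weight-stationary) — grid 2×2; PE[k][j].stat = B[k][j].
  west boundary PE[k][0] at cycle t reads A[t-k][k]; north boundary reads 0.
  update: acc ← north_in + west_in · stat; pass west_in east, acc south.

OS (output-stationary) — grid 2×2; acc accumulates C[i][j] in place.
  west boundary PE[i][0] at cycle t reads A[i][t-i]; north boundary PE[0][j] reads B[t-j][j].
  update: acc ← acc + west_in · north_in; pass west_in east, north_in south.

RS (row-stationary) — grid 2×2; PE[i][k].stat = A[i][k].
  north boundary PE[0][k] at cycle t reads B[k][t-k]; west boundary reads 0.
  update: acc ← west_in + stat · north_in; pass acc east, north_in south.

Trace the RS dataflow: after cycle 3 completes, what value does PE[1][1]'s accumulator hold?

PE[1][1].acc = 76

Tracing RS — 2×2 array, target PE[1][1]:
  0: (0,1).acc=0  regs=<0,0>
  0: (1,0).acc=0  regs=<0,0>
  0: (1,1).acc=0  regs=<0,0>
  1: (0,1).acc=24  regs=<24,2>
  1: (1,0).acc=3  regs=<3,3>
  1: (1,1).acc=0  regs=<0,0>
  2: (0,1).acc=80  regs=<80,8>
  2: (1,0).acc=4  regs=<4,4>
  2: (1,1).acc=21  regs=<21,2>
  3: (0,1).acc=0  regs=<0,0>
  3: (1,0).acc=0  regs=<0,0>
  3: (1,1).acc=76  regs=<76,8>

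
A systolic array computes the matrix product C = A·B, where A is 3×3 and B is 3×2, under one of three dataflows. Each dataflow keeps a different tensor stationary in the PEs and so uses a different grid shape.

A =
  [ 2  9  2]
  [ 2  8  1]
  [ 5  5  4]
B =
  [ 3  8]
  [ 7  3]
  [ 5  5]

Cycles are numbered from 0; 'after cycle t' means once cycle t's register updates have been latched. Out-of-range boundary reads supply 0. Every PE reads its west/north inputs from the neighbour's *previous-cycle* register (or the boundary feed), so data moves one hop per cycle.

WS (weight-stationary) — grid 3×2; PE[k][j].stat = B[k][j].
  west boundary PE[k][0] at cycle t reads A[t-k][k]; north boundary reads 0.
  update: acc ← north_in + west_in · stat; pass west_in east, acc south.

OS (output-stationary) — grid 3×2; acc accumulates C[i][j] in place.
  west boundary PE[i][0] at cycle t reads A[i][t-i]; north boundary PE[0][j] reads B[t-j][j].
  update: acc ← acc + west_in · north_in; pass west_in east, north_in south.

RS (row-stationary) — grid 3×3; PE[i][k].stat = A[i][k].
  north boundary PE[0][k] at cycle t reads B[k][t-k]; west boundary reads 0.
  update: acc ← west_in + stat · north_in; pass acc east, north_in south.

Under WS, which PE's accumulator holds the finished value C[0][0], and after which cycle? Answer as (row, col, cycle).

(row, col, cycle) = (2, 0, 2)

Under WS, C[0][0] lands at PE[2][0]:
  0: (2,0).acc=0  regs=<0,0>
  1: (2,0).acc=0  regs=<0,0>
  2: (2,0).acc=79  regs=<2,79>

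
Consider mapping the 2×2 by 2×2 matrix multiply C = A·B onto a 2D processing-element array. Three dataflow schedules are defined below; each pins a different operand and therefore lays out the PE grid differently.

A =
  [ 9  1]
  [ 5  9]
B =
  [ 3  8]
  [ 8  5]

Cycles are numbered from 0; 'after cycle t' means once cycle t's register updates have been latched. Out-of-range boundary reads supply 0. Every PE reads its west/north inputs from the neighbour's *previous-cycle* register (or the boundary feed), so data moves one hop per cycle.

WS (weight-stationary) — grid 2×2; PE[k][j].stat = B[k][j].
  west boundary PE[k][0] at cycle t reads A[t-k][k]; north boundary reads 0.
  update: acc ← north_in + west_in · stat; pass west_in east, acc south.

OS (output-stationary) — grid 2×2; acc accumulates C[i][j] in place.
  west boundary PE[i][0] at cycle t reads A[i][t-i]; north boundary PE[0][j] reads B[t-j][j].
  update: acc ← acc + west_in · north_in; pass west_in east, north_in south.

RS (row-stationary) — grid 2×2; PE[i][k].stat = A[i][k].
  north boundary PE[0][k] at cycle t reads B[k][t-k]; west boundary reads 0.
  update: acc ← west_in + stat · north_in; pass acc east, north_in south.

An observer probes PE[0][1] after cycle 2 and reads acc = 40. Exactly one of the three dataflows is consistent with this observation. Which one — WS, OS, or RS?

dataflow = WS

WS (2×2 grid), PE[0][1]:
  t=0 PE[0][1]: acc=0 h=0 v=0
  t=1 PE[0][1]: acc=72 h=9 v=72
  t=2 PE[0][1]: acc=40 h=5 v=40
OS (2×2 grid), PE[0][1]:
  t=0 PE[0][1]: acc=0 h=0 v=0
  t=1 PE[0][1]: acc=72 h=9 v=8
  t=2 PE[0][1]: acc=77 h=1 v=5
RS (2×2 grid), PE[0][1]:
  t=0 PE[0][1]: acc=0 h=0 v=0
  t=1 PE[0][1]: acc=35 h=35 v=8
  t=2 PE[0][1]: acc=77 h=77 v=5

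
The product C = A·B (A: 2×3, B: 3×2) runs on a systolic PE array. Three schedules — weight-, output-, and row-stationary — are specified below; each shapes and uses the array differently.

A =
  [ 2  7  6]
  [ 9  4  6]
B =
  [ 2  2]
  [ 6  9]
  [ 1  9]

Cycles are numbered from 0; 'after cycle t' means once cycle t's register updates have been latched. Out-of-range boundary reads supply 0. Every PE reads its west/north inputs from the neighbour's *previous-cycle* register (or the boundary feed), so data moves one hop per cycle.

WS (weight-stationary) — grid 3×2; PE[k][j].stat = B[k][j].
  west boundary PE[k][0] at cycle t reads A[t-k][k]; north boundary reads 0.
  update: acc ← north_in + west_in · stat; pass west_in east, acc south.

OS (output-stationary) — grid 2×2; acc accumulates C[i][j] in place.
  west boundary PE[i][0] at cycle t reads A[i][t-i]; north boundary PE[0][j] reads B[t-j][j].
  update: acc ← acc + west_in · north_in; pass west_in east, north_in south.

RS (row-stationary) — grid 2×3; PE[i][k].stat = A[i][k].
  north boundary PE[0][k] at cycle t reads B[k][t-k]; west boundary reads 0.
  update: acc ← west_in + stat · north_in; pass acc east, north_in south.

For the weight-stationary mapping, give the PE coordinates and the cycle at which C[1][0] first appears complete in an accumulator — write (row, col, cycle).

(row, col, cycle) = (2, 0, 3)

WS — PE[2][0] is where C[1][0] collects:
  step 0 · PE2,0: acc=0; fwd→0 fwd↓0
  step 1 · PE2,0: acc=0; fwd→0 fwd↓0
  step 2 · PE2,0: acc=52; fwd→6 fwd↓52
  step 3 · PE2,0: acc=48; fwd→6 fwd↓48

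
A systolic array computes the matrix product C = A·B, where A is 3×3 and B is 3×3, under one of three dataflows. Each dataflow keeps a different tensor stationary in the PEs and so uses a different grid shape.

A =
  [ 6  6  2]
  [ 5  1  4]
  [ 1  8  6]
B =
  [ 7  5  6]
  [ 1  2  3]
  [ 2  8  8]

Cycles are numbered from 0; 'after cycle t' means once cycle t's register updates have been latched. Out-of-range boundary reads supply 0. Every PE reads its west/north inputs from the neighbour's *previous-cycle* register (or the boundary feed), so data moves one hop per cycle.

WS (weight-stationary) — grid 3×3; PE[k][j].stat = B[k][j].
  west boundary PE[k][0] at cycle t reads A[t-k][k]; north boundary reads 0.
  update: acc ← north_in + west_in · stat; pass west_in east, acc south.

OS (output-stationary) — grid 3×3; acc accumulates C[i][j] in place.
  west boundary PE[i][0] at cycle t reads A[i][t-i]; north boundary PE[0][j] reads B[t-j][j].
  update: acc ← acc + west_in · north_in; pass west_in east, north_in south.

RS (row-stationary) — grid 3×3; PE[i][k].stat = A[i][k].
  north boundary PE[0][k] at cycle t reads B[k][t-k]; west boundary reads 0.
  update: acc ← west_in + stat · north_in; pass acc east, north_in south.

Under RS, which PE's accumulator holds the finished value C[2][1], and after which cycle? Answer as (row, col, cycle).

(row, col, cycle) = (2, 2, 5)

RS — PE[2][2] is where C[2][1] collects:
  @0  [2,2]  acc 0  |  →0  ↓0
  @1  [2,2]  acc 0  |  →0  ↓0
  @2  [2,2]  acc 0  |  →0  ↓0
  @3  [2,2]  acc 0  |  →0  ↓0
  @4  [2,2]  acc 27  |  →27  ↓2
  @5  [2,2]  acc 69  |  →69  ↓8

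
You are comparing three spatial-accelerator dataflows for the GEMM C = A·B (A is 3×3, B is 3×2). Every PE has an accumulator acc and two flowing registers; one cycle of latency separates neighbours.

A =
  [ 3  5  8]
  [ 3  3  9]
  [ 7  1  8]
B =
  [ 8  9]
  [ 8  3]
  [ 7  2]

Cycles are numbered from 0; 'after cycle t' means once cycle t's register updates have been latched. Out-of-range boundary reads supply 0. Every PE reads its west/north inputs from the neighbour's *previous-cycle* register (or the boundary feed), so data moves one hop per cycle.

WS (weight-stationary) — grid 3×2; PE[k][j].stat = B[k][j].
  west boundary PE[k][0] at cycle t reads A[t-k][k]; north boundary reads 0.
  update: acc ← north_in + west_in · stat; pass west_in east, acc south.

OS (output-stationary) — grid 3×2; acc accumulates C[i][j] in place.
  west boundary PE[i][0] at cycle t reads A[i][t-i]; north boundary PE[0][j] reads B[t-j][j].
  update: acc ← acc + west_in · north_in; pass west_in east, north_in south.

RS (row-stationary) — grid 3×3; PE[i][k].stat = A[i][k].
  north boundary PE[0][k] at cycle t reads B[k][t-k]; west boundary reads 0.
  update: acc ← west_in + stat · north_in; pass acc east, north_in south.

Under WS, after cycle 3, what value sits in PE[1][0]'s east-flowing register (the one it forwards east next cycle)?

Tracing WS — 3×2 array, target PE[1][0]:
  0: (0,0).acc=24  regs=<3,24>
  0: (1,0).acc=0  regs=<0,0>
  1: (0,0).acc=24  regs=<3,24>
  1: (1,0).acc=64  regs=<5,64>
  2: (0,0).acc=56  regs=<7,56>
  2: (1,0).acc=48  regs=<3,48>
  3: (0,0).acc=0  regs=<0,0>
  3: (1,0).acc=64  regs=<1,64>

register = 1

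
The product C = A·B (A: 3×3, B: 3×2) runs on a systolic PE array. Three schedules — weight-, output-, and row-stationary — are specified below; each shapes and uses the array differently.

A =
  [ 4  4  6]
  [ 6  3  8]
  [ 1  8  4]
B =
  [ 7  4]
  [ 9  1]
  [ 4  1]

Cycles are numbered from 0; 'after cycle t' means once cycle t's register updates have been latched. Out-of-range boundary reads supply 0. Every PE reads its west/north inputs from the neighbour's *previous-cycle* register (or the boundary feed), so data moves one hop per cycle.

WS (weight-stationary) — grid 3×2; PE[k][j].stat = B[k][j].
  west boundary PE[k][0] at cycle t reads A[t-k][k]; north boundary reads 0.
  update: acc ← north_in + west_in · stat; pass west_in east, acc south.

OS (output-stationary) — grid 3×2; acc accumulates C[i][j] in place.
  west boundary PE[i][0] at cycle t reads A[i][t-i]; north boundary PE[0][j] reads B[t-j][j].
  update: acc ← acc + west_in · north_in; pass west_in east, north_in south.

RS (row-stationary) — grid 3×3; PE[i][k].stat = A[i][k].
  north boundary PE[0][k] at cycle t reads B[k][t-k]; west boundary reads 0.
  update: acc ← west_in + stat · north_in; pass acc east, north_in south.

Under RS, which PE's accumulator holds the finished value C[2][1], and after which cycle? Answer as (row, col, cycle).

RS — PE[2][2] is where C[2][1] collects:
  cycle 0: PE[2][2] → acc 0, east 0, south 0
  cycle 1: PE[2][2] → acc 0, east 0, south 0
  cycle 2: PE[2][2] → acc 0, east 0, south 0
  cycle 3: PE[2][2] → acc 0, east 0, south 0
  cycle 4: PE[2][2] → acc 95, east 95, south 4
  cycle 5: PE[2][2] → acc 16, east 16, south 1

(row, col, cycle) = (2, 2, 5)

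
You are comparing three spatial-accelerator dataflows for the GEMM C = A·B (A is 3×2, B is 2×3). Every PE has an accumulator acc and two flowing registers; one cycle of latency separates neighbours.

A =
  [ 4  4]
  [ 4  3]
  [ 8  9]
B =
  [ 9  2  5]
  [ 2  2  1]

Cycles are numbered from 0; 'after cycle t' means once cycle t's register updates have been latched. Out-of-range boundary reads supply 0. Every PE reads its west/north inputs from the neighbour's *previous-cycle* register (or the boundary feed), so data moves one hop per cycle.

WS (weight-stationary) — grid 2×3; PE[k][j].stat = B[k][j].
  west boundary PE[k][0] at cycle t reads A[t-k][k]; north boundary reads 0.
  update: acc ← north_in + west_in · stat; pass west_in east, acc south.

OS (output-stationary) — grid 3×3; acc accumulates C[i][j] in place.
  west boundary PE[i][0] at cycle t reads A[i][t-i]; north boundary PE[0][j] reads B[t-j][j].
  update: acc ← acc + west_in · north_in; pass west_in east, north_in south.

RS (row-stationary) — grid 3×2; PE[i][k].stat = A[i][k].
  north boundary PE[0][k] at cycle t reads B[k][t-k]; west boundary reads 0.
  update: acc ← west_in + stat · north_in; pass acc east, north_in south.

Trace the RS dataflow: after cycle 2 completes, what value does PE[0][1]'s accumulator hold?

RS 3×2: PE[0][1] cycle-by-cycle (with neighbour feeds):
  @0  [0,0]  acc 36  |  →36  ↓9
  @0  [0,1]  acc 0  |  →0  ↓0
  @1  [0,0]  acc 8  |  →8  ↓2
  @1  [0,1]  acc 44  |  →44  ↓2
  @2  [0,0]  acc 20  |  →20  ↓5
  @2  [0,1]  acc 16  |  →16  ↓2

PE[0][1].acc = 16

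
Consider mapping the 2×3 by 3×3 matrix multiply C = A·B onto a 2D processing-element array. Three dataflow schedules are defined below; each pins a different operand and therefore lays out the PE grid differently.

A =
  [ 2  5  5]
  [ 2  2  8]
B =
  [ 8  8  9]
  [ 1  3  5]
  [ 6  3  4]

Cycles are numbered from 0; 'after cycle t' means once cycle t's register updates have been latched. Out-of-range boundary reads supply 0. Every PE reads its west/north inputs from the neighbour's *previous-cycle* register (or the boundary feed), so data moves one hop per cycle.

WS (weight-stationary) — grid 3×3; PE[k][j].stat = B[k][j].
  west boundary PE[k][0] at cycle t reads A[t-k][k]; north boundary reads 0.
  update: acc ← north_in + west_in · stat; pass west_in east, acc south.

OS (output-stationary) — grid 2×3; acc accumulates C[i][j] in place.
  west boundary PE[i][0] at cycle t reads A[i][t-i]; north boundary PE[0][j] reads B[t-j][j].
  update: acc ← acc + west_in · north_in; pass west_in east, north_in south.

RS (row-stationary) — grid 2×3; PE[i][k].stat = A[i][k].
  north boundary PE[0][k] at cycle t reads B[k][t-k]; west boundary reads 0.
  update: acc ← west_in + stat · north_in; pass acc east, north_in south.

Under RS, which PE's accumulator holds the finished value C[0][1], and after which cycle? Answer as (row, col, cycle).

RS — PE[0][2] is where C[0][1] collects:
  t=0 PE[0][2]: acc=0 h=0 v=0
  t=1 PE[0][2]: acc=0 h=0 v=0
  t=2 PE[0][2]: acc=51 h=51 v=6
  t=3 PE[0][2]: acc=46 h=46 v=3

(row, col, cycle) = (0, 2, 3)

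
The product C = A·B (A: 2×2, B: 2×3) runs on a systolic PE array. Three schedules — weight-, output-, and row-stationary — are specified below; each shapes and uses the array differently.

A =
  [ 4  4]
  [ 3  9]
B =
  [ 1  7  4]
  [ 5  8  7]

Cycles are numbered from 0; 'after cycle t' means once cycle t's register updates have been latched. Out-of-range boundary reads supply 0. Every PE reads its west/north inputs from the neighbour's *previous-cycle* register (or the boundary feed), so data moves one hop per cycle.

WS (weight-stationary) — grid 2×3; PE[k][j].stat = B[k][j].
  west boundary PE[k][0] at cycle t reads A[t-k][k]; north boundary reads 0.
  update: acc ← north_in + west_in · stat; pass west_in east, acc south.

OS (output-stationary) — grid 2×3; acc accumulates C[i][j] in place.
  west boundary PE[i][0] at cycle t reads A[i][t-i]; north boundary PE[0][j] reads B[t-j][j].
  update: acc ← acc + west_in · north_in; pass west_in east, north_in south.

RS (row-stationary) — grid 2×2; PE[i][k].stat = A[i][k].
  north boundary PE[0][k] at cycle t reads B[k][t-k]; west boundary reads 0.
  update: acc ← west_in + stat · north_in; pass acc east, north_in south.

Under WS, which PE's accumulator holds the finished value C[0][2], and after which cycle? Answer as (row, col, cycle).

(row, col, cycle) = (1, 2, 3)

WS — PE[1][2] is where C[0][2] collects:
  cycle 0: PE[1][2] → acc 0, east 0, south 0
  cycle 1: PE[1][2] → acc 0, east 0, south 0
  cycle 2: PE[1][2] → acc 0, east 0, south 0
  cycle 3: PE[1][2] → acc 44, east 4, south 44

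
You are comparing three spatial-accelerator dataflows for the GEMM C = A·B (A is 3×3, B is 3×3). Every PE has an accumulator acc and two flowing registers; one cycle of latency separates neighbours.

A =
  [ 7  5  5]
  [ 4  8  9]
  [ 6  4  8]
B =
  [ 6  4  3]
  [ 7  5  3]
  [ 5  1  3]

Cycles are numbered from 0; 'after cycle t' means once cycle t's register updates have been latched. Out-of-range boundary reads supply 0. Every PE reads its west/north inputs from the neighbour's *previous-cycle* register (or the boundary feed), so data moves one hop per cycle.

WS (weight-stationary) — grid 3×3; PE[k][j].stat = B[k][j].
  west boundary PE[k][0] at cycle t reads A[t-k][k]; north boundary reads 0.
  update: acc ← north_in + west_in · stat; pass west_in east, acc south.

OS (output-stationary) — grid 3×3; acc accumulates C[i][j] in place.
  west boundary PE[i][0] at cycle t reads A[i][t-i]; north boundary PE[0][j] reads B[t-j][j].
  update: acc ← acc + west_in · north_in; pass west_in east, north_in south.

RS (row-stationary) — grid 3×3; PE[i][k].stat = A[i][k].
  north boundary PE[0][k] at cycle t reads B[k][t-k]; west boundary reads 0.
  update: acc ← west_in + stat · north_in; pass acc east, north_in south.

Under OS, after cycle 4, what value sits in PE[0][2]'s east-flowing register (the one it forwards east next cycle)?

OS on a 3×3 grid — tracing PE[0][2] and its feeders:
  step 0 · PE0,1: acc=0; fwd→0 fwd↓0
  step 0 · PE0,2: acc=0; fwd→0 fwd↓0
  step 1 · PE0,1: acc=28; fwd→7 fwd↓4
  step 1 · PE0,2: acc=0; fwd→0 fwd↓0
  step 2 · PE0,1: acc=53; fwd→5 fwd↓5
  step 2 · PE0,2: acc=21; fwd→7 fwd↓3
  step 3 · PE0,1: acc=58; fwd→5 fwd↓1
  step 3 · PE0,2: acc=36; fwd→5 fwd↓3
  step 4 · PE0,1: acc=58; fwd→0 fwd↓0
  step 4 · PE0,2: acc=51; fwd→5 fwd↓3

register = 5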